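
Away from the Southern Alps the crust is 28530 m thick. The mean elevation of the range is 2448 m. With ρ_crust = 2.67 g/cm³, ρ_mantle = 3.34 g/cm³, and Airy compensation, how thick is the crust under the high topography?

Root depth r = h ρ_c / (ρ_m − ρ_c) = 2448 m × 2.67 / 0.67 = 9755 m.
Total thickness = T + h + r = 28530 m + 2448 m + 9755 m = 40700 m.

40700 m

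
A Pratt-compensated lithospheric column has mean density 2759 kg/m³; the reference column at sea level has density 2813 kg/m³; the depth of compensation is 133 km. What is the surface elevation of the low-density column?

2.6 km

ρ_ref D = ρ (D + h) → h = D (ρ_ref − ρ)/ρ.
h = 133 km × (2813 − 2759)/2759 = 2.6 km.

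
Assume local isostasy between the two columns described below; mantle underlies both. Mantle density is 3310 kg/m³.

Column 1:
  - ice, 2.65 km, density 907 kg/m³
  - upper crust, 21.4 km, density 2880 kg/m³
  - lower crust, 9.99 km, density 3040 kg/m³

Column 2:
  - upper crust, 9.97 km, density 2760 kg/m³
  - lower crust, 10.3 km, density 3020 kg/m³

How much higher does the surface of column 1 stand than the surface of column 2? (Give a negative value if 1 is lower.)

For any compensation level in the mantle, the mantle terms cancel and isostasy reduces to e = (Σt_1 − Σt_2) − (Σ(ρt)_1 − Σ(ρt)_2) / ρ_m.
Σt_1 = 34.04 km; Σt_2 = 20.27 km; Σ(ρt)_1 = 94405.15; Σ(ρt)_2 = 58623.2 (in km·kg/m³).
e = (34.04 − 20.27) − (94405.15 − 58623.2) / 3310 = 2.96 km.

2.96 km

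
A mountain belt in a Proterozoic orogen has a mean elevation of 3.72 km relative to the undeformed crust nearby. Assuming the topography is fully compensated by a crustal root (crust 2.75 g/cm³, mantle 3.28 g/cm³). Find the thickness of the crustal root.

In Airy isostatic equilibrium: the weight of the topography is balanced by the buoyancy of the root, ρ_c h = (ρ_m − ρ_c) r.
r = h · ρ_c / (ρ_m − ρ_c) = 3.72 km × 2.75 / (3.28 − 2.75) = 19.3 km.

19.3 km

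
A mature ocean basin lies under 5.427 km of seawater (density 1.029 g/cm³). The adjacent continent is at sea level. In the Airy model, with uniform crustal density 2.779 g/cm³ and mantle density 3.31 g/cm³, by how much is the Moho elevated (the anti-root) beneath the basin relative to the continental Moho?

17.9 km

By Archimedes' principle applied to the lithosphere: replacing crust with seawater at the top is compensated by replacing crust with mantle at the base: d (ρ_c − ρ_w) = a (ρ_m − ρ_c).
a = d (ρ_c − ρ_w)/(ρ_m − ρ_c) = 5.427 km × 1.75/0.531 = 17.9 km.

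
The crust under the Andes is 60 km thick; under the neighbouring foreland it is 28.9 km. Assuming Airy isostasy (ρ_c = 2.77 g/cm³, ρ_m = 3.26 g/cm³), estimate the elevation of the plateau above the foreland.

Excess crust Δ = 60 km − 28.9 km = 31.1 km, split between elevation h and root r with h + r = Δ.
Airy balance ρ_c h = (ρ_m − ρ_c) r gives r = h ρ_c/(ρ_m − ρ_c), so h (1 + ρ_c/(ρ_m − ρ_c)) = Δ, i.e. h = Δ (ρ_m − ρ_c)/ρ_m.
h = 31.1 km × 0.49/3.26 = 4.67 km.

4.67 km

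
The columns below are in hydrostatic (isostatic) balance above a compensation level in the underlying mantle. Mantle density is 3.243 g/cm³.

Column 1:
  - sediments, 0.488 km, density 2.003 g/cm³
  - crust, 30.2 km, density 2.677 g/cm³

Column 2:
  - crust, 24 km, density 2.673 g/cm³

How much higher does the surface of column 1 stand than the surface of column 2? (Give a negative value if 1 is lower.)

1.24 km

For any compensation level in the mantle, the mantle terms cancel and isostasy reduces to e = (Σt_1 − Σt_2) − (Σ(ρt)_1 − Σ(ρt)_2) / ρ_m.
Σt_1 = 30.688 km; Σt_2 = 24 km; Σ(ρt)_1 = 81.822864; Σ(ρt)_2 = 64.152 (in km·g/cm³).
e = (30.688 − 24) − (81.822864 − 64.152) / 3.243 = 1.24 km.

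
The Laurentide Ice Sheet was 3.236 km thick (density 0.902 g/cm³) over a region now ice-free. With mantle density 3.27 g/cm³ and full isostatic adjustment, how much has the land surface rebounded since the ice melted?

0.893 km

Removing the load lets mantle flow back in; uplift u satisfies ρ_ice t = ρ_m u.
u = t ρ_ice/ρ_m = 3.236 km × 0.902/3.27 = 0.893 km.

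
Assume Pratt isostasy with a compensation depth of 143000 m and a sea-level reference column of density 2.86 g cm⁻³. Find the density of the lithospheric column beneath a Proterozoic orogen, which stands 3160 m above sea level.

2.8 g cm⁻³

Pratt balance: ρ_ref D = ρ (D + h).
ρ = ρ_ref D/(D + h) = 2.86 × 143000 m/(143000 m + 3160 m) = 2.8 g cm⁻³.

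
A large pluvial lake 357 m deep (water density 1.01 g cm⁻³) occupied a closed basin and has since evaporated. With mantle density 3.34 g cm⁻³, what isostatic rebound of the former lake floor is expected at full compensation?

108 m

u = d ρ_w/ρ_m = 357 m × 1.01/3.34 = 108 m.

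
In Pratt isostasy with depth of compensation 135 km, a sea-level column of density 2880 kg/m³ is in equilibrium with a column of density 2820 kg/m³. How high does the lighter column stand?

2.87 km

ρ_ref D = ρ (D + h) → h = D (ρ_ref − ρ)/ρ.
h = 135 km × (2880 − 2820)/2820 = 2.87 km.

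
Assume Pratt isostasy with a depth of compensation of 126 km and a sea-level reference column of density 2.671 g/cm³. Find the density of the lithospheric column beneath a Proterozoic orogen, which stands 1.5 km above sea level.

2.64 g/cm³

Pratt balance: ρ_ref D = ρ (D + h).
ρ = ρ_ref D/(D + h) = 2.671 × 126 km/(126 km + 1.5 km) = 2.64 g/cm³.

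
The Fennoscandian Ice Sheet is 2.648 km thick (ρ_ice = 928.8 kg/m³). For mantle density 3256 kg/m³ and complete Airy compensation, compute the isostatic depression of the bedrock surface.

0.755 km

Isostatic balance requires: the ice load ρ_ice t is balanced by mantle displaced below, ρ_m s.
s = t ρ_ice / ρ_m = 2.648 km × 928.8/3256 = 0.755 km.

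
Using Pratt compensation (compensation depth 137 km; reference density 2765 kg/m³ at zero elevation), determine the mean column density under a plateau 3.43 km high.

2700 kg/m³

Pratt balance: ρ_ref D = ρ (D + h).
ρ = ρ_ref D/(D + h) = 2765 × 137 km/(137 km + 3.43 km) = 2700 kg/m³.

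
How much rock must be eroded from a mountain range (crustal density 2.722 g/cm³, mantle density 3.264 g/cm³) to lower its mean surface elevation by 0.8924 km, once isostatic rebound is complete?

Net drop Δ = e − u = e − e ρ_c/ρ_m = e (ρ_m − ρ_c)/ρ_m.
e = Δ ρ_m/(ρ_m − ρ_c) = 0.8924 km × 3.264/0.542 = 5.37 km.

5.37 km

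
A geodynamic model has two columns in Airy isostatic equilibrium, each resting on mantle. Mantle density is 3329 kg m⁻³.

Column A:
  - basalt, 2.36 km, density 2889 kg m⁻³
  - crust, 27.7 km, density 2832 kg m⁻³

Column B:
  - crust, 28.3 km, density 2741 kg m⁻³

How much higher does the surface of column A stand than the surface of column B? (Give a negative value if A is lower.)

For any compensation level in the mantle, the mantle terms cancel and isostasy reduces to e = (Σt_A − Σt_B) − (Σ(ρt)_A − Σ(ρt)_B) / ρ_m.
Σt_A = 30.06 km; Σt_B = 28.3 km; Σ(ρt)_A = 85264.44; Σ(ρt)_B = 77570.3 (in km·kg m⁻³).
e = (30.06 − 28.3) − (85264.44 − 77570.3) / 3329 = −0.551 km.

−0.551 km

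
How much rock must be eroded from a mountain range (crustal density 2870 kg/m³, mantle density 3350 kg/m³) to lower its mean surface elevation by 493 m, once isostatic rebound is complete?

Net drop Δ = e − u = e − e ρ_c/ρ_m = e (ρ_m − ρ_c)/ρ_m.
e = Δ ρ_m/(ρ_m − ρ_c) = 493 m × 3350/480 = 3440 m.

3440 m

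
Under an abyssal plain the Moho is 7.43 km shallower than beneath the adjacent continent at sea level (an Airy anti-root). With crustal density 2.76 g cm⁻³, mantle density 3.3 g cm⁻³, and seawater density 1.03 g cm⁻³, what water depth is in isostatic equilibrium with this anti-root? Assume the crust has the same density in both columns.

2.32 km

Replacing a thickness d of crust by seawater at the top must be balanced by replacing crust with mantle at the base: d (ρ_c − ρ_w) = a (ρ_m − ρ_c).
d = a (ρ_m − ρ_c)/(ρ_c − ρ_w) = 7.43 km × 0.54/1.73 = 2.32 km.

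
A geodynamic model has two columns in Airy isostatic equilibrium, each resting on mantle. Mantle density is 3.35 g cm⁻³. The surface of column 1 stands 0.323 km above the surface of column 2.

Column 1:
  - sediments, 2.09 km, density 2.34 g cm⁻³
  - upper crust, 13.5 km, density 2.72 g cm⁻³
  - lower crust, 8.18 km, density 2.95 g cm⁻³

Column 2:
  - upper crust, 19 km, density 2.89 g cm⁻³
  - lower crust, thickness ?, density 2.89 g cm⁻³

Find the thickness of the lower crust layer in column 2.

Take the compensation level at the base of the deeper column (depth z_c below the surface of column 1) and equate Σ ρ_i t_i down to z_c; mantle fills any gap and the z_c terms cancel.
Column 1: 2.09×2.34 + 13.5×2.72 + 8.18×2.95 + (z_c − 23.77)×3.35
Column 2: 0.323×0 + 19×2.89 + x×2.89 + (z_c − 0.323 − 19 − x)×3.35
The z_c×3.35 term appears on both sides and cancels. Collect the known terms of each column as K = Σ(ρt)_known − 3.35 × (depth of known layers): K_1 = 65.7416 − 3.35×23.77 = −13.8879; K_2 = 54.91 − 3.35×(0.323 + 19) = −9.82205.
Balance: K_1 = K_2 − x×(3.35 − 2.89), so x = (K_2 − K_1)/(3.35 − 2.89) = 4.06585/0.46 = 8.84 km.

8.84 km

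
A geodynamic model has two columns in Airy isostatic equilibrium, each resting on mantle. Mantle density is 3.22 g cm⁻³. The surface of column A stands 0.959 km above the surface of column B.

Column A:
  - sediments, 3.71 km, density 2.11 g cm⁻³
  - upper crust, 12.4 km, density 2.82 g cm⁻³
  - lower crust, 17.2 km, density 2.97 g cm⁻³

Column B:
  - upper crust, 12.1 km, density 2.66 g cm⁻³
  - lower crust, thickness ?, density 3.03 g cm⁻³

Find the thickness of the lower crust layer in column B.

18.5 km

Take the compensation level at the base of the deeper column (depth z_c below the surface of column A) and equate Σ ρ_i t_i down to z_c; mantle fills any gap and the z_c terms cancel.
Column A: 3.71×2.11 + 12.4×2.82 + 17.2×2.97 + (z_c − 33.31)×3.22
Column B: 0.959×0 + 12.1×2.66 + x×3.03 + (z_c − 0.959 − 12.1 − x)×3.22
The z_c×3.22 term appears on both sides and cancels. Collect the known terms of each column as K = Σ(ρt)_known − 3.22 × (depth of known layers): K_A = 93.8801 − 3.22×33.31 = −13.3781; K_B = 32.186 − 3.22×(0.959 + 12.1) = −9.86398.
Balance: K_A = K_B − x×(3.22 − 3.03), so x = (K_B − K_A)/(3.22 − 3.03) = 3.51412/0.19 = 18.5 km.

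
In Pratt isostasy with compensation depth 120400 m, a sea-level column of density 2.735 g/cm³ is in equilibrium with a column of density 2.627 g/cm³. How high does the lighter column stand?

4950 m

ρ_ref D = ρ (D + h) → h = D (ρ_ref − ρ)/ρ.
h = 120400 m × (2.735 − 2.627)/2.627 = 4950 m.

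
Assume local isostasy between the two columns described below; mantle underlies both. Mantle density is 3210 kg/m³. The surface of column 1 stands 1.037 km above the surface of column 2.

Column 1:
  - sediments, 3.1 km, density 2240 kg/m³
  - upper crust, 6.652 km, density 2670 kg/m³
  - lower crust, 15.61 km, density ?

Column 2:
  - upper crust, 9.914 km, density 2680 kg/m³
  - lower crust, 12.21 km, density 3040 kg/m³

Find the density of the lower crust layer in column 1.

2950 kg/m³

Take the compensation level at the base of the deeper column (depth z_c below the surface of column 1) and equate Σ ρ_i t_i down to z_c; mantle fills any gap and the z_c terms cancel.
Column 1: 3.1×2240 + 6.652×2670 + 15.61×ρ + (z_c − 25.362)×3210
Column 2: 1.037×0 + 9.914×2680 + 12.21×3040 + (z_c − 1.037 − 22.124)×3210
The z_c×3210 term appears on both sides and cancels. Collect the known terms of each column as K = Σ(ρt)_known − 3210 × (depth of known layers): K_1 = 24704.84 − 3210×25.362 = −56707.18; K_2 = 63687.92 − 3210×(1.037 + 22.124) = −10658.89.
Balance: K_1 + 15.61×ρ = K_2, so ρ = (K_2 − K_1)/15.61 = 46048.3/15.61 = 2950 kg/m³.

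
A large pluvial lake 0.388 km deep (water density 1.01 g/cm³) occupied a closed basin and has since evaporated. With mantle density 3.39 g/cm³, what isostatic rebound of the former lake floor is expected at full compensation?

u = d ρ_w/ρ_m = 0.388 km × 1.01/3.39 = 0.116 km.

0.116 km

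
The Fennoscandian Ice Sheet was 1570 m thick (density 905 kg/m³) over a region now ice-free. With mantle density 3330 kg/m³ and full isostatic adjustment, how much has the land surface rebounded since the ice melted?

427 m

Removing the load lets mantle flow back in; uplift u satisfies ρ_ice t = ρ_m u.
u = t ρ_ice/ρ_m = 1570 m × 905/3330 = 427 m.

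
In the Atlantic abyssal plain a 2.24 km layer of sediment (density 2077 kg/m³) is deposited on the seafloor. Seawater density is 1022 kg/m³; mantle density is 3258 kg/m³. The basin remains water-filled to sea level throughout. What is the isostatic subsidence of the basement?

Submarine loading: the sediment displaces seawater, and the subsidence is in turn flooded, so s (ρ_m − ρ_w) = t (ρ_sed − ρ_w).
s = 2.24 km × (2077 − 1022) / (3258 − 1022) = 1.06 km.

1.06 km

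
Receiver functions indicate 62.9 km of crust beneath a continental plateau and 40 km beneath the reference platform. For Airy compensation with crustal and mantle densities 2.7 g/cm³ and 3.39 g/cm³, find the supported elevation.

4.66 km

Excess crust Δ = 62.9 km − 40 km = 22.9 km, split between elevation h and root r with h + r = Δ.
Airy balance ρ_c h = (ρ_m − ρ_c) r gives r = h ρ_c/(ρ_m − ρ_c), so h (1 + ρ_c/(ρ_m − ρ_c)) = Δ, i.e. h = Δ (ρ_m − ρ_c)/ρ_m.
h = 22.9 km × 0.69/3.39 = 4.66 km.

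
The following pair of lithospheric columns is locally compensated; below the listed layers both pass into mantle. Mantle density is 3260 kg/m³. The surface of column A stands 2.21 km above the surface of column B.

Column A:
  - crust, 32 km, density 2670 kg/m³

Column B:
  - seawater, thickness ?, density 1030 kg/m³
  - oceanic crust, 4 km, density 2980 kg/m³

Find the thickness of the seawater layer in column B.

Take the compensation level at the base of the deeper column (depth z_c below the surface of column A) and equate Σ ρ_i t_i down to z_c; mantle fills any gap and the z_c terms cancel.
Column A: 32×2670 + (z_c − 32)×3260
Column B: 2.21×0 + x×1030 + 4×2980 + (z_c − 2.21 − 4 − x)×3260
The z_c×3260 term appears on both sides and cancels. Collect the known terms of each column as K = Σ(ρt)_known − 3260 × (depth of known layers): K_A = 85440 − 3260×32 = −18880; K_B = 11920 − 3260×(2.21 + 4) = −8324.6.
Balance: K_A = K_B − x×(3260 − 1030), so x = (K_B − K_A)/(3260 − 1030) = 10555.4/2230 = 4.73 km.

4.73 km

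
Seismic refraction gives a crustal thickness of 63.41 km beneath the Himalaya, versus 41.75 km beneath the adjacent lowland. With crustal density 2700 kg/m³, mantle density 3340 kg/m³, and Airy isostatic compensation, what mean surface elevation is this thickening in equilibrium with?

Excess crust Δ = 63.41 km − 41.75 km = 21.66 km, split between elevation h and root r with h + r = Δ.
Airy balance ρ_c h = (ρ_m − ρ_c) r gives r = h ρ_c/(ρ_m − ρ_c), so h (1 + ρ_c/(ρ_m − ρ_c)) = Δ, i.e. h = Δ (ρ_m − ρ_c)/ρ_m.
h = 21.66 km × 640/3340 = 4.15 km.

4.15 km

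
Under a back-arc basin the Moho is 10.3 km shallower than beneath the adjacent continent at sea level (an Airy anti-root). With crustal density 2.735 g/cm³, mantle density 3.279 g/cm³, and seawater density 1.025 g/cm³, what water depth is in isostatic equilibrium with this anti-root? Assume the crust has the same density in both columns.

3.28 km

Replacing a thickness d of crust by seawater at the top must be balanced by replacing crust with mantle at the base: d (ρ_c − ρ_w) = a (ρ_m − ρ_c).
d = a (ρ_m − ρ_c)/(ρ_c − ρ_w) = 10.3 km × 0.544/1.71 = 3.28 km.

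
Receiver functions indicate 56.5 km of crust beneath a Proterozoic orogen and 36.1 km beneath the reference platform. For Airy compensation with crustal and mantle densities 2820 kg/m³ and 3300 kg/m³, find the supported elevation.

2.97 km

Excess crust Δ = 56.5 km − 36.1 km = 20.4 km, split between elevation h and root r with h + r = Δ.
Airy balance ρ_c h = (ρ_m − ρ_c) r gives r = h ρ_c/(ρ_m − ρ_c), so h (1 + ρ_c/(ρ_m − ρ_c)) = Δ, i.e. h = Δ (ρ_m − ρ_c)/ρ_m.
h = 20.4 km × 480/3300 = 2.97 km.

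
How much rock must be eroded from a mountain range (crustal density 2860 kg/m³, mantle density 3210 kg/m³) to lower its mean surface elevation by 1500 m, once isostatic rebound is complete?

Net drop Δ = e − u = e − e ρ_c/ρ_m = e (ρ_m − ρ_c)/ρ_m.
e = Δ ρ_m/(ρ_m − ρ_c) = 1500 m × 3210/350 = 13800 m.

13800 m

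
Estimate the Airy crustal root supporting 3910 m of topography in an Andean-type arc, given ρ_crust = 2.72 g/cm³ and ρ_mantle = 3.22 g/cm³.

21300 m

Balancing pressure at the compensation depth: the weight of the topography is balanced by the buoyancy of the root, ρ_c h = (ρ_m − ρ_c) r.
r = h · ρ_c / (ρ_m − ρ_c) = 3910 m × 2.72 / (3.22 − 2.72) = 21300 m.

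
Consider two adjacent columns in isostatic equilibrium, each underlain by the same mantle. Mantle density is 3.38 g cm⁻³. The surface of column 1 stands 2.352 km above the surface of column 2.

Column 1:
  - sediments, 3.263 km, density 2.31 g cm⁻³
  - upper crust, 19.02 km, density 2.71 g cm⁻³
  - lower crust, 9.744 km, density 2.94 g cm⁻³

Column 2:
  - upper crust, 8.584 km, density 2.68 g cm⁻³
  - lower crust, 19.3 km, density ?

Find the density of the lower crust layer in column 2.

3.04 g cm⁻³

Take the compensation level at the base of the deeper column (depth z_c below the surface of column 1) and equate Σ ρ_i t_i down to z_c; mantle fills any gap and the z_c terms cancel.
Column 1: 3.263×2.31 + 19.02×2.71 + 9.744×2.94 + (z_c − 32.027)×3.38
Column 2: 2.352×0 + 8.584×2.68 + 19.3×ρ + (z_c − 2.352 − 27.884)×3.38
The z_c×3.38 term appears on both sides and cancels. Collect the known terms of each column as K = Σ(ρt)_known − 3.38 × (depth of known layers): K_1 = 87.72909 − 3.38×32.027 = −20.52217; K_2 = 23.00512 − 3.38×(2.352 + 27.884) = −79.19256.
Balance: K_1 = K_2 + 19.3×ρ, so ρ = (K_1 − K_2)/19.3 = 58.6704/19.3 = 3.04 g cm⁻³.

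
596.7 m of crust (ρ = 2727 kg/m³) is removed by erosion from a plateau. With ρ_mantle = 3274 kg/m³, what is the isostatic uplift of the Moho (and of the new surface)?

Unloading: uplift u = e ρ_c/ρ_m = 596.7 m × 2727/3274 = 497 m.

497 m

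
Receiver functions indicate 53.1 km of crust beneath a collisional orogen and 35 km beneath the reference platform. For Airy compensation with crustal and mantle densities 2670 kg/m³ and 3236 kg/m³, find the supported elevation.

3.17 km

Excess crust Δ = 53.1 km − 35 km = 18.1 km, split between elevation h and root r with h + r = Δ.
Airy balance ρ_c h = (ρ_m − ρ_c) r gives r = h ρ_c/(ρ_m − ρ_c), so h (1 + ρ_c/(ρ_m − ρ_c)) = Δ, i.e. h = Δ (ρ_m − ρ_c)/ρ_m.
h = 18.1 km × 566/3236 = 3.17 km.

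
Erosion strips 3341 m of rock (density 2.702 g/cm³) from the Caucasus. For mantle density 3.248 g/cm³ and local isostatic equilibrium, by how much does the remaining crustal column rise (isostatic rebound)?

Unloading: uplift u = e ρ_c/ρ_m = 3341 m × 2.702/3.248 = 2780 m.

2780 m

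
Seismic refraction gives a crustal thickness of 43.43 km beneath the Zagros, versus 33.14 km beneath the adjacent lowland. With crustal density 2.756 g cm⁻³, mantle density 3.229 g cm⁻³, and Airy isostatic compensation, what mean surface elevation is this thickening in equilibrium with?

Excess crust Δ = 43.43 km − 33.14 km = 10.29 km, split between elevation h and root r with h + r = Δ.
Airy balance ρ_c h = (ρ_m − ρ_c) r gives r = h ρ_c/(ρ_m − ρ_c), so h (1 + ρ_c/(ρ_m − ρ_c)) = Δ, i.e. h = Δ (ρ_m − ρ_c)/ρ_m.
h = 10.29 km × 0.473/3.229 = 1.51 km.

1.51 km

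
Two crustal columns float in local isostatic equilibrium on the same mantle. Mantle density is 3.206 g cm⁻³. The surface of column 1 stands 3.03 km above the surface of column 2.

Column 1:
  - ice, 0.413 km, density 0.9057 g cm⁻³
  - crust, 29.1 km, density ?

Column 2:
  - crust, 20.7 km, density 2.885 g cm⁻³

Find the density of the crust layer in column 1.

Take the compensation level at the base of the deeper column (depth z_c below the surface of column 1) and equate Σ ρ_i t_i down to z_c; mantle fills any gap and the z_c terms cancel.
Column 1: 0.413×0.9057 + 29.1×ρ + (z_c − 29.513)×3.206
Column 2: 3.03×0 + 20.7×2.885 + (z_c − 3.03 − 20.7)×3.206
The z_c×3.206 term appears on both sides and cancels. Collect the known terms of each column as K = Σ(ρt)_known − 3.206 × (depth of known layers): K_1 = 0.3740541 − 3.206×29.513 = −94.2446239; K_2 = 59.7195 − 3.206×(3.03 + 20.7) = −16.35888.
Balance: K_1 + 29.1×ρ = K_2, so ρ = (K_2 − K_1)/29.1 = 77.8857/29.1 = 2.68 g cm⁻³.

2.68 g cm⁻³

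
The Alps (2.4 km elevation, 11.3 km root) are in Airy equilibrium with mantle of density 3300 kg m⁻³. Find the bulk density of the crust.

2720 kg m⁻³

ρ_c h = (ρ_m − ρ_c) r → ρ_c (h + r) = ρ_m r → ρ_c = ρ_m r / (h + r).
ρ_c = 3300 × 11.3 km / (2.4 km + 11.3 km) = 2720 kg m⁻³.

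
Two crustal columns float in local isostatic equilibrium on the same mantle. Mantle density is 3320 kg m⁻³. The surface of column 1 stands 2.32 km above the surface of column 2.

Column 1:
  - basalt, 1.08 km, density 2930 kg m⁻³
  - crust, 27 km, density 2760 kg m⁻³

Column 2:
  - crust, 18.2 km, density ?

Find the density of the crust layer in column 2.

Take the compensation level at the base of the deeper column (depth z_c below the surface of column 1) and equate Σ ρ_i t_i down to z_c; mantle fills any gap and the z_c terms cancel.
Column 1: 1.08×2930 + 27×2760 + (z_c − 28.08)×3320
Column 2: 2.32×0 + 18.2×ρ + (z_c − 2.32 − 18.2)×3320
The z_c×3320 term appears on both sides and cancels. Collect the known terms of each column as K = Σ(ρt)_known − 3320 × (depth of known layers): K_1 = 77684.4 − 3320×28.08 = −15541.2; K_2 = 0 − 3320×(2.32 + 18.2) = −68126.4.
Balance: K_1 = K_2 + 18.2×ρ, so ρ = (K_1 − K_2)/18.2 = 52585.2/18.2 = 2890 kg m⁻³.

2890 kg m⁻³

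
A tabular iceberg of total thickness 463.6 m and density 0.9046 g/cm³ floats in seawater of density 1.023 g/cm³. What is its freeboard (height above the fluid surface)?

53.7 m

Floating equilibrium: submerged depth d = t ρ_obj/ρ_fluid = 463.6 m × 0.9046/1.023 = 409.9 m.
Freeboard = t − d = 463.6 m − 409.9 m = 53.7 m.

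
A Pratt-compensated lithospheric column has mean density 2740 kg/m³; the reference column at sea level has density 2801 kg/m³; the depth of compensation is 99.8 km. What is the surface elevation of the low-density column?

ρ_ref D = ρ (D + h) → h = D (ρ_ref − ρ)/ρ.
h = 99.8 km × (2801 − 2740)/2740 = 2.22 km.

2.22 km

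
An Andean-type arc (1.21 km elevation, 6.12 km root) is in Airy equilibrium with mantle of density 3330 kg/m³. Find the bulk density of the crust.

2780 kg/m³

ρ_c h = (ρ_m − ρ_c) r → ρ_c (h + r) = ρ_m r → ρ_c = ρ_m r / (h + r).
ρ_c = 3330 × 6.12 km / (1.21 km + 6.12 km) = 2780 kg/m³.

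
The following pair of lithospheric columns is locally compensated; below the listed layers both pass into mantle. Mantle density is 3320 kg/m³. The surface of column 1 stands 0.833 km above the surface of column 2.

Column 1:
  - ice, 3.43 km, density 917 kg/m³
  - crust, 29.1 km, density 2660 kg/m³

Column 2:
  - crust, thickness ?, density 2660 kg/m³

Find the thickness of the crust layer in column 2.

Take the compensation level at the base of the deeper column (depth z_c below the surface of column 1) and equate Σ ρ_i t_i down to z_c; mantle fills any gap and the z_c terms cancel.
Column 1: 3.43×917 + 29.1×2660 + (z_c − 32.53)×3320
Column 2: 0.833×0 + x×2660 + (z_c − 0.833 − 0 − x)×3320
The z_c×3320 term appears on both sides and cancels. Collect the known terms of each column as K = Σ(ρt)_known − 3320 × (depth of known layers): K_1 = 80551.31 − 3320×32.53 = −27448.29; K_2 = 0 − 3320×(0.833 + 0) = −2765.56.
Balance: K_1 = K_2 − x×(3320 − 2660), so x = (K_2 − K_1)/(3320 − 2660) = 24682.7/660 = 37.4 km.

37.4 km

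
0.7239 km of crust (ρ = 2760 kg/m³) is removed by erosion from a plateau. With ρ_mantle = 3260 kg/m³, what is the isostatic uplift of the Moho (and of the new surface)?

Unloading: uplift u = e ρ_c/ρ_m = 0.7239 km × 2760/3260 = 0.613 km.

0.613 km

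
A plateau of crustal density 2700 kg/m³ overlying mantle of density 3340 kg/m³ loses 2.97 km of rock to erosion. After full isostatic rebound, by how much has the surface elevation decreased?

0.569 km

Rebound u = e ρ_c/ρ_m = 2.97 km × 2700/3340 = 2.401 km.
Net surface drop = e − u = 2.97 km − 2.401 km = e (ρ_m − ρ_c)/ρ_m = 0.569 km.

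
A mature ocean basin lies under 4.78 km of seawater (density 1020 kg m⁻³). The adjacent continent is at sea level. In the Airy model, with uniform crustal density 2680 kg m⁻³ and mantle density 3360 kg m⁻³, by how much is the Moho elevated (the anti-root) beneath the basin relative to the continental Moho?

Isostatic balance requires: replacing crust with seawater at the top is compensated by replacing crust with mantle at the base: d (ρ_c − ρ_w) = a (ρ_m − ρ_c).
a = d (ρ_c − ρ_w)/(ρ_m − ρ_c) = 4.78 km × 1660/680 = 11.7 km.

11.7 km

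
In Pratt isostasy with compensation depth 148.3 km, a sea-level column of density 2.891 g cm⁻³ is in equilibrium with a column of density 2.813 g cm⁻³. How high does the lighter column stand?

ρ_ref D = ρ (D + h) → h = D (ρ_ref − ρ)/ρ.
h = 148.3 km × (2.891 − 2.813)/2.813 = 4.11 km.

4.11 km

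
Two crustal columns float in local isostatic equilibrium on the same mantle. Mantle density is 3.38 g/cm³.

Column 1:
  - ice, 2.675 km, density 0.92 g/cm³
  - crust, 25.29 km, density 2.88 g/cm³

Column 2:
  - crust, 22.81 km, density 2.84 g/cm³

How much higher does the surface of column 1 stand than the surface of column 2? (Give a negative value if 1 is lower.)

2.04 km

For any compensation level in the mantle, the mantle terms cancel and isostasy reduces to e = (Σt_1 − Σt_2) − (Σ(ρt)_1 − Σ(ρt)_2) / ρ_m.
Σt_1 = 27.965 km; Σt_2 = 22.81 km; Σ(ρt)_1 = 75.2962; Σ(ρt)_2 = 64.7804 (in km·g/cm³).
e = (27.965 − 22.81) − (75.2962 − 64.7804) / 3.38 = 2.04 km.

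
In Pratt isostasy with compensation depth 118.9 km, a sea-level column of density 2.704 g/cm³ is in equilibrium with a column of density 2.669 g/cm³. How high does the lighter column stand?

ρ_ref D = ρ (D + h) → h = D (ρ_ref − ρ)/ρ.
h = 118.9 km × (2.704 − 2.669)/2.669 = 1.56 km.

1.56 km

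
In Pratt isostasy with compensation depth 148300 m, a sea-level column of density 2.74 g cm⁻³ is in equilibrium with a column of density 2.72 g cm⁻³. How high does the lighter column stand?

1090 m

ρ_ref D = ρ (D + h) → h = D (ρ_ref − ρ)/ρ.
h = 148300 m × (2.74 − 2.72)/2.72 = 1090 m.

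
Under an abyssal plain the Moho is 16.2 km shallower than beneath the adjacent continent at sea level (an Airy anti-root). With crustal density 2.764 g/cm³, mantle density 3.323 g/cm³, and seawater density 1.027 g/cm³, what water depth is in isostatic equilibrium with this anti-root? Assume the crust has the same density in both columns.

5.21 km

Replacing a thickness d of crust by seawater at the top must be balanced by replacing crust with mantle at the base: d (ρ_c − ρ_w) = a (ρ_m − ρ_c).
d = a (ρ_m − ρ_c)/(ρ_c − ρ_w) = 16.2 km × 0.559/1.737 = 5.21 km.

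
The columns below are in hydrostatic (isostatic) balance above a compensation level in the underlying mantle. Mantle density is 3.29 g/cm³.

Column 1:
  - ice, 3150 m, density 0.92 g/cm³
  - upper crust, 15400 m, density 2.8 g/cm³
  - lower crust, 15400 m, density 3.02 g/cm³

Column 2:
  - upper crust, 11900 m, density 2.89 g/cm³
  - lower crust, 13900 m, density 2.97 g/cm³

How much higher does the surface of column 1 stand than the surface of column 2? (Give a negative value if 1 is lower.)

3030 m

For any compensation level in the mantle, the mantle terms cancel and isostasy reduces to e = (Σt_1 − Σt_2) − (Σ(ρt)_1 − Σ(ρt)_2) / ρ_m.
Σt_1 = 33950 m; Σt_2 = 25800 m; Σ(ρt)_1 = 92526; Σ(ρt)_2 = 75674 (in m·g/cm³).
e = (33950 − 25800) − (92526 − 75674) / 3.29 = 3030 m.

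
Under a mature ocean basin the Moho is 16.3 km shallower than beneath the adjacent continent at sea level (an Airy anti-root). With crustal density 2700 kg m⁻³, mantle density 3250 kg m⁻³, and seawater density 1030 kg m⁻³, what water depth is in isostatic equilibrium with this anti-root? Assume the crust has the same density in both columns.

5.37 km

Replacing a thickness d of crust by seawater at the top must be balanced by replacing crust with mantle at the base: d (ρ_c − ρ_w) = a (ρ_m − ρ_c).
d = a (ρ_m − ρ_c)/(ρ_c − ρ_w) = 16.3 km × 550/1670 = 5.37 km.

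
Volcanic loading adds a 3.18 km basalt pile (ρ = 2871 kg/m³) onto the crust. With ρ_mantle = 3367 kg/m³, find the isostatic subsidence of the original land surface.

2.71 km

Subaerial loading: s = t ρ_load / ρ_m.
s = 3.18 km × 2871/3367 = 2.71 km.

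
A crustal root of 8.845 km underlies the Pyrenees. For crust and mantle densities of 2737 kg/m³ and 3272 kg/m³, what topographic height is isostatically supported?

In Airy isostatic equilibrium: ρ_c h = (ρ_m − ρ_c) r.
h = r (ρ_m − ρ_c) / ρ_c = 8.845 km × (3272 − 2737) / 2737 = 1.73 km.

1.73 km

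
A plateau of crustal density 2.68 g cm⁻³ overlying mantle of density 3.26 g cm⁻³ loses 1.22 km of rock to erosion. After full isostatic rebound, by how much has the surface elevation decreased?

0.217 km

Rebound u = e ρ_c/ρ_m = 1.22 km × 2.68/3.26 = 1.003 km.
Net surface drop = e − u = 1.22 km − 1.003 km = e (ρ_m − ρ_c)/ρ_m = 0.217 km.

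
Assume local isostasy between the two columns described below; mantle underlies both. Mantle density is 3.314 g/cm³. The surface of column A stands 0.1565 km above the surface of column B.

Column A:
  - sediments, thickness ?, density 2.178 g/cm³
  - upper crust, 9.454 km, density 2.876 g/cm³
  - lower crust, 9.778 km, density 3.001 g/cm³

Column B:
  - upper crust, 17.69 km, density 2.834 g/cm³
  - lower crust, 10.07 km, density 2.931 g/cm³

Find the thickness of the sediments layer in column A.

Take the compensation level at the base of the deeper column (depth z_c below the surface of column A) and equate Σ ρ_i t_i down to z_c; mantle fills any gap and the z_c terms cancel.
Column A: x×2.178 + 9.454×2.876 + 9.778×3.001 + (z_c − 19.232 − x)×3.314
Column B: 0.1565×0 + 17.69×2.834 + 10.07×2.931 + (z_c − 0.1565 − 27.76)×3.314
The z_c×3.314 term appears on both sides and cancels. Collect the known terms of each column as K = Σ(ρt)_known − 3.314 × (depth of known layers): K_A = 56.533482 − 3.314×19.232 = −7.201366; K_B = 79.64863 − 3.314×(0.1565 + 27.76) = −12.866651.
Balance: K_A − x×(3.314 − 2.178) = K_B, so x = (K_A − K_B)/(3.314 − 2.178) = 5.66528/1.136 = 4.99 km.

4.99 km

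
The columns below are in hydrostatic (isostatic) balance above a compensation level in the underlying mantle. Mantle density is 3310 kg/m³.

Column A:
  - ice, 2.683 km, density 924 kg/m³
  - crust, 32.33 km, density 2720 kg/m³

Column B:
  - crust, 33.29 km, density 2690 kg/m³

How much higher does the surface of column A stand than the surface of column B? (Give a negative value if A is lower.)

For any compensation level in the mantle, the mantle terms cancel and isostasy reduces to e = (Σt_A − Σt_B) − (Σ(ρt)_A − Σ(ρt)_B) / ρ_m.
Σt_A = 35.013 km; Σt_B = 33.29 km; Σ(ρt)_A = 90416.692; Σ(ρt)_B = 89550.1 (in km·kg/m³).
e = (35.013 − 33.29) − (90416.692 − 89550.1) / 3310 = 1.46 km.

1.46 km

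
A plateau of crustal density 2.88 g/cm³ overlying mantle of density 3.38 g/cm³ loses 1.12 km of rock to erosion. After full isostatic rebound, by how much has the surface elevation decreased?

0.166 km

Rebound u = e ρ_c/ρ_m = 1.12 km × 2.88/3.38 = 0.9543 km.
Net surface drop = e − u = 1.12 km − 0.9543 km = e (ρ_m − ρ_c)/ρ_m = 0.166 km.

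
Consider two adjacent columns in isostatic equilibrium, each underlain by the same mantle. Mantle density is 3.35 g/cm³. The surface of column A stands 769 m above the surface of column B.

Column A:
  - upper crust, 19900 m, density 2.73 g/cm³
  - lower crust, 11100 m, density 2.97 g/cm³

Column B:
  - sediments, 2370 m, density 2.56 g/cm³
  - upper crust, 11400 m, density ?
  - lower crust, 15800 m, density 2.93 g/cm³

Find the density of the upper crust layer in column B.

2.87 g/cm³

Take the compensation level at the base of the deeper column (depth z_c below the surface of column A) and equate Σ ρ_i t_i down to z_c; mantle fills any gap and the z_c terms cancel.
Column A: 19900×2.73 + 11100×2.97 + (z_c − 31000)×3.35
Column B: 769×0 + 2370×2.56 + 11400×ρ + 15800×2.93 + (z_c − 769 − 29570)×3.35
The z_c×3.35 term appears on both sides and cancels. Collect the known terms of each column as K = Σ(ρt)_known − 3.35 × (depth of known layers): K_A = 87294 − 3.35×31000 = −16556; K_B = 52361.2 − 3.35×(769 + 29570) = −49274.45.
Balance: K_A = K_B + 11400×ρ, so ρ = (K_A − K_B)/11400 = 32718.5/11400 = 2.87 g/cm³.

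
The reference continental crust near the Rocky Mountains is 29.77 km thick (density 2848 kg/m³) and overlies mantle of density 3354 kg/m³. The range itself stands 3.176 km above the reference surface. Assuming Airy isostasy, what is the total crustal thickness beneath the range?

Root depth r = h ρ_c / (ρ_m − ρ_c) = 3.176 km × 2848 / 506 = 17.88 km.
Total thickness = T + h + r = 29.77 km + 3.176 km + 17.88 km = 50.8 km.

50.8 km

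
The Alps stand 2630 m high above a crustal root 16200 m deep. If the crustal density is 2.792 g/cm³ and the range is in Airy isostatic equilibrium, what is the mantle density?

3.25 g/cm³

Airy balance: ρ_c h = (ρ_m − ρ_c) r → ρ_m = ρ_c (1 + h/r).
ρ_m = 2.792 × (1 + 2630 m/16200 m) = 3.25 g/cm³.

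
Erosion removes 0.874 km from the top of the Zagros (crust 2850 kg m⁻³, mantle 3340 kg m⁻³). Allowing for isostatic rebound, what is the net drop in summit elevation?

0.128 km

Rebound u = e ρ_c/ρ_m = 0.874 km × 2850/3340 = 0.7458 km.
Net surface drop = e − u = 0.874 km − 0.7458 km = e (ρ_m − ρ_c)/ρ_m = 0.128 km.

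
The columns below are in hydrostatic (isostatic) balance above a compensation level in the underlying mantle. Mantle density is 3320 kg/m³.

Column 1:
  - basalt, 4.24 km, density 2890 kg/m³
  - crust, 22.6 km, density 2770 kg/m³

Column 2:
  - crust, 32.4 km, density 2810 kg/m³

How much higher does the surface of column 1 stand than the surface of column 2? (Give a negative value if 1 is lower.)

For any compensation level in the mantle, the mantle terms cancel and isostasy reduces to e = (Σt_1 − Σt_2) − (Σ(ρt)_1 − Σ(ρt)_2) / ρ_m.
Σt_1 = 26.84 km; Σt_2 = 32.4 km; Σ(ρt)_1 = 74855.6; Σ(ρt)_2 = 91044 (in km·kg/m³).
e = (26.84 − 32.4) − (74855.6 − 91044) / 3320 = −0.684 km.

−0.684 km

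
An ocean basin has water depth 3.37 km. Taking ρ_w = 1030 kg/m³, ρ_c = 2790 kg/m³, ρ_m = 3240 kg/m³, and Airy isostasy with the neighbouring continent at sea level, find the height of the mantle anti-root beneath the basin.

For local isostatic compensation: replacing crust with seawater at the top is compensated by replacing crust with mantle at the base: d (ρ_c − ρ_w) = a (ρ_m − ρ_c).
a = d (ρ_c − ρ_w)/(ρ_m − ρ_c) = 3.37 km × 1760/450 = 13.2 km.

13.2 km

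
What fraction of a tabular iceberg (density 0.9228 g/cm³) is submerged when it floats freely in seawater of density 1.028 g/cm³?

Submerged fraction = ρ_obj/ρ_fluid = 0.9228/1.028 = 0.898.

0.898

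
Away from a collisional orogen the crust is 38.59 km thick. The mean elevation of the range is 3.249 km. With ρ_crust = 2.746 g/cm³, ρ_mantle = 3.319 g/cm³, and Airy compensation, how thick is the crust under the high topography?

Root depth r = h ρ_c / (ρ_m − ρ_c) = 3.249 km × 2.746 / 0.573 = 15.57 km.
Total thickness = T + h + r = 38.59 km + 3.249 km + 15.57 km = 57.4 km.

57.4 km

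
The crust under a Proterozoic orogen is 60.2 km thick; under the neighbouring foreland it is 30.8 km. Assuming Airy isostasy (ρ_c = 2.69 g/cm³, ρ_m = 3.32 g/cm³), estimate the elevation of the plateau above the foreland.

Excess crust Δ = 60.2 km − 30.8 km = 29.4 km, split between elevation h and root r with h + r = Δ.
Airy balance ρ_c h = (ρ_m − ρ_c) r gives r = h ρ_c/(ρ_m − ρ_c), so h (1 + ρ_c/(ρ_m − ρ_c)) = Δ, i.e. h = Δ (ρ_m − ρ_c)/ρ_m.
h = 29.4 km × 0.63/3.32 = 5.58 km.

5.58 km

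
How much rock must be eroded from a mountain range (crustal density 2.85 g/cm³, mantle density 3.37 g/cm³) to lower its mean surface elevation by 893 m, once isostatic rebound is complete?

Net drop Δ = e − u = e − e ρ_c/ρ_m = e (ρ_m − ρ_c)/ρ_m.
e = Δ ρ_m/(ρ_m − ρ_c) = 893 m × 3.37/0.52 = 5790 m.

5790 m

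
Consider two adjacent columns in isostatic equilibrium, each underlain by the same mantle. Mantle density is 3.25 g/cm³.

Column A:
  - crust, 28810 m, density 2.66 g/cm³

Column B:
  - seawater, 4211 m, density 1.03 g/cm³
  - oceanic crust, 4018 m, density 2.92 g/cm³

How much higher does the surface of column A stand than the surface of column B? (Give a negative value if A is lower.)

For any compensation level in the mantle, the mantle terms cancel and isostasy reduces to e = (Σt_A − Σt_B) − (Σ(ρt)_A − Σ(ρt)_B) / ρ_m.
Σt_A = 28810 m; Σt_B = 8229 m; Σ(ρt)_A = 76634.6; Σ(ρt)_B = 16069.89 (in m·g/cm³).
e = (28810 − 8229) − (76634.6 − 16069.89) / 3.25 = 1950 m.

1950 m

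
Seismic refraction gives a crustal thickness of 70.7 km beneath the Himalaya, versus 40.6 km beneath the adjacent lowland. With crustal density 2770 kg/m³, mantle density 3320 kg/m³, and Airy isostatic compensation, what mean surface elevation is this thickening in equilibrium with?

Excess crust Δ = 70.7 km − 40.6 km = 30.1 km, split between elevation h and root r with h + r = Δ.
Airy balance ρ_c h = (ρ_m − ρ_c) r gives r = h ρ_c/(ρ_m − ρ_c), so h (1 + ρ_c/(ρ_m − ρ_c)) = Δ, i.e. h = Δ (ρ_m − ρ_c)/ρ_m.
h = 30.1 km × 550/3320 = 4.99 km.

4.99 km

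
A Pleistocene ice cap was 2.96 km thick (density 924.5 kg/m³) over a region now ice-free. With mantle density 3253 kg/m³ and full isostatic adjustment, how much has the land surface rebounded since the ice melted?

Removing the load lets mantle flow back in; uplift u satisfies ρ_ice t = ρ_m u.
u = t ρ_ice/ρ_m = 2.96 km × 924.5/3253 = 0.841 km.

0.841 km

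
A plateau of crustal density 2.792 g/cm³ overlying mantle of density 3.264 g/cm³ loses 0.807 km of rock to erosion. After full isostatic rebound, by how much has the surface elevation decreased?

0.117 km

Rebound u = e ρ_c/ρ_m = 0.807 km × 2.792/3.264 = 0.6903 km.
Net surface drop = e − u = 0.807 km − 0.6903 km = e (ρ_m − ρ_c)/ρ_m = 0.117 km.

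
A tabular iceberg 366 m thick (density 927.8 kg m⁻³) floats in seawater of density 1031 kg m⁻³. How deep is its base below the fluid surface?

329 m

Draft d = t ρ_obj/ρ_fluid = 366 m × 927.8/1031 = 329 m.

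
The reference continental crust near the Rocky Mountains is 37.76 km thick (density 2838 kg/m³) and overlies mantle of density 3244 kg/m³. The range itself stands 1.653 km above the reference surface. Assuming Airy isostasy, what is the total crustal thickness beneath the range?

51 km

Root depth r = h ρ_c / (ρ_m − ρ_c) = 1.653 km × 2838 / 406 = 11.55 km.
Total thickness = T + h + r = 37.76 km + 1.653 km + 11.55 km = 51 km.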